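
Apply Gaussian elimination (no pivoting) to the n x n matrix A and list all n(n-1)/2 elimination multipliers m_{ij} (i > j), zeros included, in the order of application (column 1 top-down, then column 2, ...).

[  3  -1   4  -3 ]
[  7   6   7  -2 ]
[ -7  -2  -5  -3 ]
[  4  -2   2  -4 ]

multipliers: 7/3, -7/3, 4/3, -13/25, -2/25, -44/39

Forward elimination:
R2 <- R2 - (7/3)*R1:  [    0  25/3  -7/3     5 ]
R3 <- R3 - (-7/3)*R1:  [     0  -13/3   13/3    -10 ]
R4 <- R4 - (4/3)*R1:  [     0   -2/3  -10/3      0 ]
R3 <- R3 - (-13/25)*R2:  [     0      0  78/25  -37/5 ]
R4 <- R4 - (-2/25)*R2:  [      0       0  -88/25     2/5 ]
R4 <- R4 - (-44/39)*R3:  [       0        0        0  -310/39 ]
Multipliers (in order of application): m_{21} = 7/3, m_{31} = -7/3, m_{41} = 4/3, m_{32} = -13/25, m_{42} = -2/25, m_{43} = -44/39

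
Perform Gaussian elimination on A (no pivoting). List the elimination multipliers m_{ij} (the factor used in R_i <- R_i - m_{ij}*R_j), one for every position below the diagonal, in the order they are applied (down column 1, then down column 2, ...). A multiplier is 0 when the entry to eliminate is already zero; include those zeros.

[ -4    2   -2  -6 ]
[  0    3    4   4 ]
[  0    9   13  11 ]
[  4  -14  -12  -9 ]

Forward elimination:
R2: entry in column 1 is already 0 -> m_{21} = 0 (no row operation needed)
R3: entry in column 1 is already 0 -> m_{31} = 0 (no row operation needed)
R4 <- R4 - (-1)*R1:  [   0  -12  -14  -15 ]
R3 <- R3 - (3)*R2:  [  0   0   1  -1 ]
R4 <- R4 - (-4)*R2:  [ 0  0  2  1 ]
R4 <- R4 - (2)*R3:  [ 0  0  0  3 ]
Multipliers (in order of application): m_{21} = 0, m_{31} = 0, m_{41} = -1, m_{32} = 3, m_{42} = -4, m_{43} = 2

multipliers: 0, 0, -1, 3, -4, 2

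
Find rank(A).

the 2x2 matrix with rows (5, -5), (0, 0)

Row reduction:
Row echelon form:
[ 5  -5 ]
[ 0   0 ]
Nonzero rows / pivot columns: 1

rank(A) = 1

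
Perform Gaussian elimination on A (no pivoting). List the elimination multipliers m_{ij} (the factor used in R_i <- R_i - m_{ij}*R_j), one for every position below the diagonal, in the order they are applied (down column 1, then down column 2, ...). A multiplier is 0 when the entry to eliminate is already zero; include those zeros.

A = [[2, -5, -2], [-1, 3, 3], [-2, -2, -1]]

multipliers: -1/2, -1, -14

Forward elimination:
R2 <- R2 - (-1/2)*R1:  [   0  1/2    2 ]
R3 <- R3 - (-1)*R1:  [  0  -7  -3 ]
R3 <- R3 - (-14)*R2:  [  0   0  25 ]
Multipliers (in order of application): m_{21} = -1/2, m_{31} = -1, m_{32} = -14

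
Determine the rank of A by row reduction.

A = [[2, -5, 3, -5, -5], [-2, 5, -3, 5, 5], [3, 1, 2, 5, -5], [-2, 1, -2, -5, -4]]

Row reduction:
R2 <- R2 - (-1)*R1:  [ 0  0  0  0  0 ]
R3 <- R3 - (3/2)*R1:  [    0  17/2  -5/2  25/2   5/2 ]
R4 <- R4 - (-1)*R1:  [   0   -4    1  -10   -9 ]
R2 <-> R3   (pivot in column 2 was zero)
[ 2    -5     3    -5   -5 ]
[ 0  17/2  -5/2  25/2  5/2 ]
[ 0     0     0     0    0 ]
[ 0    -4     1   -10   -9 ]
R4 <- R4 - (-8/17)*R2:  [       0        0    -3/17   -70/17  -133/17 ]
R3 <-> R4   (pivot in column 3 was zero)
[ 2    -5      3      -5       -5 ]
[ 0  17/2   -5/2    25/2      5/2 ]
[ 0     0  -3/17  -70/17  -133/17 ]
[ 0     0      0       0        0 ]
Row echelon form:
[ 2    -5      3      -5       -5 ]
[ 0  17/2   -5/2    25/2      5/2 ]
[ 0     0  -3/17  -70/17  -133/17 ]
[ 0     0      0       0        0 ]
Nonzero rows / pivot columns: 3

rank(A) = 3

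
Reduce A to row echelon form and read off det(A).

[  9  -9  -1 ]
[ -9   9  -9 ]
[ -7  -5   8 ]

Forward elimination:
R2 <- R2 - (-1)*R1:  [   0    0  -10 ]
R3 <- R3 - (-7/9)*R1:  [    0   -12  65/9 ]
R2 <-> R3   (pivot in column 2 was zero)
[ 9   -9    -1 ]
[ 0  -12  65/9 ]
[ 0    0   -10 ]
Upper-triangular form:
[ 9   -9    -1 ]
[ 0  -12  65/9 ]
[ 0    0   -10 ]
det(A) = (-1)^1 * (9) * (-12) * (-10) = -1080  (1 row swap -> sign -1)

det(A) = -1080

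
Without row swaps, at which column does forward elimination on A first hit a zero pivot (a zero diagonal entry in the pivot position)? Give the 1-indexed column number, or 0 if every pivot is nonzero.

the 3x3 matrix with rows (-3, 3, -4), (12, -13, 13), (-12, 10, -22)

first zero-pivot column = 3

Naive forward elimination:
R2 <- R2 - (-4)*R1:  [  0  -1  -3 ]
R3 <- R3 - (4)*R1:  [  0  -2  -6 ]
R3 <- R3 - (2)*R2:  [ 0  0  0 ]
Matrix at this point:
[ -3   3  -4 ]
[  0  -1  -3 ]
[  0   0   0 ]
Pivot entry (3,3) in the last row is zero and there are no rows below to swap with -> zero pivot in column 3 (A is singular).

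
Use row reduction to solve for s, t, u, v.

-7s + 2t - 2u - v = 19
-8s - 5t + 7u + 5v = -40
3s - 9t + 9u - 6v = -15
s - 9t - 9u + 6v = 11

Forward elimination on [A|b]:
R2 <- R2 - (8/7)*R1:  [      0   -51/7    65/7    43/7  -432/7 ]
R3 <- R3 - (-3/7)*R1:  [     0  -57/7   57/7  -45/7  -48/7 ]
R4 <- R4 - (-1/7)*R1:  [     0  -61/7  -65/7   41/7   96/7 ]
R3 <- R3 - (19/17)*R2:  [       0        0   -38/17  -226/17  1056/17 ]
R4 <- R4 - (61/51)*R2:  [        0         0  -1040/51    -76/51   1488/17 ]
R4 <- R4 - (520/57)*R3:  [        0         0         0   2276/19  -9104/19 ]
Row echelon form:
[ -7      2      -2       -1  |        19 ]
[  0  -51/7    65/7     43/7  |    -432/7 ]
[  0      0  -38/17  -226/17  |   1056/17 ]
[  0      0       0  2276/19  |  -9104/19 ]
Back-substitution:
v = (-9104/19) / (2276/19) = -4
u = (1056/17 - (-226/17)*(-4)) / (-38/17) = -4
t = (-432/7 - (65/7)*(-4) - (43/7)*(-4)) / (-51/7) = 0
s = (19 - (2)*(0) - (-2)*(-4) - (-1)*(-4)) / -7 = -1

(-1, 0, -4, -4)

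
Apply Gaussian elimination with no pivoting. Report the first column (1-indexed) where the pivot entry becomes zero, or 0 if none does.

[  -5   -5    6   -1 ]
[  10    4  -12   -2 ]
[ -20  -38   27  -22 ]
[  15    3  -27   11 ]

first zero-pivot column = 0

Naive forward elimination:
R2 <- R2 - (-2)*R1:  [  0  -6   0  -4 ]
R3 <- R3 - (4)*R1:  [   0  -18    3  -18 ]
R4 <- R4 - (-3)*R1:  [   0  -12   -9    8 ]
R3 <- R3 - (3)*R2:  [  0   0   3  -6 ]
R4 <- R4 - (2)*R2:  [  0   0  -9  16 ]
R4 <- R4 - (-3)*R3:  [  0   0   0  -2 ]
All pivots nonzero; naive elimination completes without hitting a zero pivot.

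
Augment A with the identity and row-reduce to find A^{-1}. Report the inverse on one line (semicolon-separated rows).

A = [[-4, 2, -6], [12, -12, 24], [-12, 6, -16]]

Gauss-Jordan on [A | I]:
R1 <- (1/-4)*R1:  [    1  -1/2   3/2  |  -1/4     0     0 ]
R2 <- R2 - (12)*R1:  [  0  -6   6  |   3   1   0 ]
R3 <- R3 - (-12)*R1:  [  0   0   2  |  -3   0   1 ]
R2 <- (1/-6)*R2:  [    0     1    -1  |  -1/2  -1/6     0 ]
R1 <- R1 - (-1/2)*R2:  [     1      0      1  |   -1/2  -1/12      0 ]
R3 <- (1/2)*R3:  [    0     0     1  |  -3/2     0   1/2 ]
R1 <- R1 - (1)*R3:  [     1      0      0  |      1  -1/12   -1/2 ]
R2 <- R2 - (-1)*R3:  [    0     1     0  |    -2  -1/6   1/2 ]
Right block of [I | A^{-1}] is the inverse:
[    1  -1/12  -1/2 ]
[   -2   -1/6   1/2 ]
[ -3/2      0   1/2 ]

inverse = [1 -1/12 -1/2; -2 -1/6 1/2; -3/2 0 1/2]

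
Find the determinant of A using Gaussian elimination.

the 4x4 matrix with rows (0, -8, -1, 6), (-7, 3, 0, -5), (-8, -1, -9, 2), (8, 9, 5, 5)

det(A) = 4919

Forward elimination:
R1 <-> R2   (pivot in column 1 was zero)
[ -7   3   0  -5 ]
[  0  -8  -1   6 ]
[ -8  -1  -9   2 ]
[  8   9   5   5 ]
R3 <- R3 - (8/7)*R1:  [     0  -31/7     -9   54/7 ]
R4 <- R4 - (-8/7)*R1:  [    0  87/7     5  -5/7 ]
R3 <- R3 - (31/56)*R2:  [       0        0  -473/56   123/28 ]
R4 <- R4 - (-87/56)*R2:  [      0       0  193/56  241/28 ]
R4 <- R4 - (-193/473)*R3:  [        0         0         0  4919/473 ]
Upper-triangular form:
[ -7   3        0        -5 ]
[  0  -8       -1         6 ]
[  0   0  -473/56    123/28 ]
[  0   0        0  4919/473 ]
det(A) = (-1)^1 * (-7) * (-8) * (-473/56) * (4919/473) = 4919  (1 row swap -> sign -1)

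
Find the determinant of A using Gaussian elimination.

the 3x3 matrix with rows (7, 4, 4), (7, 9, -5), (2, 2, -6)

Forward elimination:
R2 <- R2 - (1)*R1:  [  0   5  -9 ]
R3 <- R3 - (2/7)*R1:  [     0    6/7  -50/7 ]
R3 <- R3 - (6/35)*R2:  [     0      0  -28/5 ]
Upper-triangular form:
[ 7  4      4 ]
[ 0  5     -9 ]
[ 0  0  -28/5 ]
det(A) = (-1)^0 * (7) * (5) * (-28/5) = -196  (0 row swaps -> sign +1)

det(A) = -196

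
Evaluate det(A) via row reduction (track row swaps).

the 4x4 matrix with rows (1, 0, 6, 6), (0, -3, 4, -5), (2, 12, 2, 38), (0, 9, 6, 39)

Forward elimination:
R3 <- R3 - (2)*R1:  [   0   12  -10   26 ]
R3 <- R3 - (-4)*R2:  [ 0  0  6  6 ]
R4 <- R4 - (-3)*R2:  [  0   0  18  24 ]
R4 <- R4 - (3)*R3:  [ 0  0  0  6 ]
Upper-triangular form:
[ 1   0  6   6 ]
[ 0  -3  4  -5 ]
[ 0   0  6   6 ]
[ 0   0  0   6 ]
det(A) = (-1)^0 * (1) * (-3) * (6) * (6) = -108  (0 row swaps -> sign +1)

det(A) = -108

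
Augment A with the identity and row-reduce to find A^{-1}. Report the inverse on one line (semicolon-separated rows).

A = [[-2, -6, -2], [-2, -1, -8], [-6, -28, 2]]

inverse = [-113/20 17/10 23/20; 13/10 -2/5 -3/10; 5/4 -1/2 -1/4]

Gauss-Jordan on [A | I]:
R1 <- (1/-2)*R1:  [    1     3     1  |  -1/2     0     0 ]
R2 <- R2 - (-2)*R1:  [  0   5  -6  |  -1   1   0 ]
R3 <- R3 - (-6)*R1:  [   0  -10    8  |   -3    0    1 ]
R2 <- (1/5)*R2:  [    0     1  -6/5  |  -1/5   1/5     0 ]
R1 <- R1 - (3)*R2:  [    1     0  23/5  |  1/10  -3/5     0 ]
R3 <- R3 - (-10)*R2:  [  0   0  -4  |  -5   2   1 ]
R3 <- (1/-4)*R3:  [    0     0     1  |   5/4  -1/2  -1/4 ]
R1 <- R1 - (23/5)*R3:  [       1        0        0  |  -113/20    17/10    23/20 ]
R2 <- R2 - (-6/5)*R3:  [     0      1      0  |  13/10   -2/5  -3/10 ]
Right block of [I | A^{-1}] is the inverse:
[ -113/20  17/10  23/20 ]
[   13/10   -2/5  -3/10 ]
[     5/4   -1/2   -1/4 ]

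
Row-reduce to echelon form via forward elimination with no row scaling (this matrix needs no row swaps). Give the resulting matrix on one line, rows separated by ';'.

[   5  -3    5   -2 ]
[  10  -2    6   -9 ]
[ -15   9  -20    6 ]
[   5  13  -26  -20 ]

Forward elimination:
R2 <- R2 - (2)*R1:  [  0   4  -4  -5 ]
R3 <- R3 - (-3)*R1:  [  0   0  -5   0 ]
R4 <- R4 - (1)*R1:  [   0   16  -31  -18 ]
R4 <- R4 - (4)*R2:  [   0    0  -15    2 ]
R4 <- R4 - (3)*R3:  [ 0  0  0  2 ]
Row echelon form:
[ 5  -3   5  -2 ]
[ 0   4  -4  -5 ]
[ 0   0  -5   0 ]
[ 0   0   0   2 ]

REF = [5 -3 5 -2; 0 4 -4 -5; 0 0 -5 0; 0 0 0 2]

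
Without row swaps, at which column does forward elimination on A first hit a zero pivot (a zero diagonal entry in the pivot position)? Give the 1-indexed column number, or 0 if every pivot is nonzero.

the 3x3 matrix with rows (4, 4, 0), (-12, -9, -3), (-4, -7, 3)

first zero-pivot column = 3

Naive forward elimination:
R2 <- R2 - (-3)*R1:  [  0   3  -3 ]
R3 <- R3 - (-1)*R1:  [  0  -3   3 ]
R3 <- R3 - (-1)*R2:  [ 0  0  0 ]
Matrix at this point:
[ 4  4   0 ]
[ 0  3  -3 ]
[ 0  0   0 ]
Pivot entry (3,3) in the last row is zero and there are no rows below to swap with -> zero pivot in column 3 (A is singular).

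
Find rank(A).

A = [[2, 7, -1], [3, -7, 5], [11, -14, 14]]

rank(A) = 2

Row reduction:
R2 <- R2 - (3/2)*R1:  [     0  -35/2   13/2 ]
R3 <- R3 - (11/2)*R1:  [      0  -105/2    39/2 ]
R3 <- R3 - (3)*R2:  [ 0  0  0 ]
Row echelon form:
[ 2      7    -1 ]
[ 0  -35/2  13/2 ]
[ 0      0     0 ]
Nonzero rows / pivot columns: 2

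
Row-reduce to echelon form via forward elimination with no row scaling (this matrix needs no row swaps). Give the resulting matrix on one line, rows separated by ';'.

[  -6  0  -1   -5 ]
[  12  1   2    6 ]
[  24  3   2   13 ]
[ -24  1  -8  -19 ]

Forward elimination:
R2 <- R2 - (-2)*R1:  [  0   1   0  -4 ]
R3 <- R3 - (-4)*R1:  [  0   3  -2  -7 ]
R4 <- R4 - (4)*R1:  [  0   1  -4   1 ]
R3 <- R3 - (3)*R2:  [  0   0  -2   5 ]
R4 <- R4 - (1)*R2:  [  0   0  -4   5 ]
R4 <- R4 - (2)*R3:  [  0   0   0  -5 ]
Row echelon form:
[ -6  0  -1  -5 ]
[  0  1   0  -4 ]
[  0  0  -2   5 ]
[  0  0   0  -5 ]

REF = [-6 0 -1 -5; 0 1 0 -4; 0 0 -2 5; 0 0 0 -5]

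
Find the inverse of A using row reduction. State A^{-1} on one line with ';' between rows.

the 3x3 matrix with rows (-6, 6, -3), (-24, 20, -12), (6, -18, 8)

inverse = [-7/15 1/20 -1/10; 1 -1/4 0; 13/5 -3/5 1/5]

Gauss-Jordan on [A | I]:
R1 <- (1/-6)*R1:  [    1    -1   1/2  |  -1/6     0     0 ]
R2 <- R2 - (-24)*R1:  [  0  -4   0  |  -4   1   0 ]
R3 <- R3 - (6)*R1:  [   0  -12    5  |    1    0    1 ]
R2 <- (1/-4)*R2:  [    0     1     0  |     1  -1/4     0 ]
R1 <- R1 - (-1)*R2:  [    1     0   1/2  |   5/6  -1/4     0 ]
R3 <- R3 - (-12)*R2:  [  0   0   5  |  13  -3   1 ]
R3 <- (1/5)*R3:  [    0     0     1  |  13/5  -3/5   1/5 ]
R1 <- R1 - (1/2)*R3:  [     1      0      0  |  -7/15   1/20  -1/10 ]
Right block of [I | A^{-1}] is the inverse:
[ -7/15  1/20  -1/10 ]
[     1  -1/4      0 ]
[  13/5  -3/5    1/5 ]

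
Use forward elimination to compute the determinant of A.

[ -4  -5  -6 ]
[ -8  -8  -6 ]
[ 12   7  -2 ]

Forward elimination:
R2 <- R2 - (2)*R1:  [ 0  2  6 ]
R3 <- R3 - (-3)*R1:  [   0   -8  -20 ]
R3 <- R3 - (-4)*R2:  [ 0  0  4 ]
Upper-triangular form:
[ -4  -5  -6 ]
[  0   2   6 ]
[  0   0   4 ]
det(A) = (-1)^0 * (-4) * (2) * (4) = -32  (0 row swaps -> sign +1)

det(A) = -32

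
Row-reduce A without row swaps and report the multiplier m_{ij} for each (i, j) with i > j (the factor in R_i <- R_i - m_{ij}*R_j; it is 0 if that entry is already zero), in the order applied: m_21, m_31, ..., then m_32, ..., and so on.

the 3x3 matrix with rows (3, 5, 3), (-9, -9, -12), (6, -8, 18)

Forward elimination:
R2 <- R2 - (-3)*R1:  [  0   6  -3 ]
R3 <- R3 - (2)*R1:  [   0  -18   12 ]
R3 <- R3 - (-3)*R2:  [ 0  0  3 ]
Multipliers (in order of application): m_{21} = -3, m_{31} = 2, m_{32} = -3

multipliers: -3, 2, -3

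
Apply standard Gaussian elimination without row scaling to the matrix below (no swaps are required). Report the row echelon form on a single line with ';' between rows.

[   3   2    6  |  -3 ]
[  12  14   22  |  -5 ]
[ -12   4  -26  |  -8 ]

REF = [3 2 6 -3; 0 6 -2 7; 0 0 2 -34]

Forward elimination:
R2 <- R2 - (4)*R1:  [  0   6  -2   7 ]
R3 <- R3 - (-4)*R1:  [   0   12   -2  -20 ]
R3 <- R3 - (2)*R2:  [   0    0    2  -34 ]
Row echelon form:
[ 3  2   6  |   -3 ]
[ 0  6  -2  |    7 ]
[ 0  0   2  |  -34 ]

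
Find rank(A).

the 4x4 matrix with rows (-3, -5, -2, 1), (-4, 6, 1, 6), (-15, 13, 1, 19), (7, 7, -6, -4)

rank(A) = 3

Row reduction:
R2 <- R2 - (4/3)*R1:  [    0  38/3  11/3  14/3 ]
R3 <- R3 - (5)*R1:  [  0  38  11  14 ]
R4 <- R4 - (-7/3)*R1:  [     0  -14/3  -32/3   -5/3 ]
R3 <- R3 - (3)*R2:  [ 0  0  0  0 ]
R4 <- R4 - (-7/19)*R2:  [       0        0  -177/19     1/19 ]
R3 <-> R4   (pivot in column 3 was zero)
[ -3    -5       -2     1 ]
[  0  38/3     11/3  14/3 ]
[  0     0  -177/19  1/19 ]
[  0     0        0     0 ]
Row echelon form:
[ -3    -5       -2     1 ]
[  0  38/3     11/3  14/3 ]
[  0     0  -177/19  1/19 ]
[  0     0        0     0 ]
Nonzero rows / pivot columns: 3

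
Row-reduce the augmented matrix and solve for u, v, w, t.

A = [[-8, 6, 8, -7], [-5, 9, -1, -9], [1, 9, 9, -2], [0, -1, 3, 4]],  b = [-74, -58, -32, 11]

Forward elimination on [A|b]:
R2 <- R2 - (5/8)*R1:  [     0   21/4     -6  -37/8  -47/4 ]
R3 <- R3 - (-1/8)*R1:  [      0    39/4      10   -23/8  -165/4 ]
R3 <- R3 - (13/7)*R2:  [      0       0   148/7    40/7  -136/7 ]
R4 <- R4 - (-4/21)*R2:  [      0       0    13/7  131/42  184/21 ]
R4 <- R4 - (13/148)*R3:  [        0         0         0   581/222  1162/111 ]
Row echelon form:
[ -8     6      8       -7  |       -74 ]
[  0  21/4     -6    -37/8  |     -47/4 ]
[  0     0  148/7     40/7  |    -136/7 ]
[  0     0      0  581/222  |  1162/111 ]
Back-substitution:
t = (1162/111) / (581/222) = 4
w = (-136/7 - (40/7)*(4)) / (148/7) = -2
v = (-47/4 - (-6)*(-2) - (-37/8)*(4)) / (21/4) = -1
u = (-74 - (6)*(-1) - (8)*(-2) - (-7)*(4)) / -8 = 3

(3, -1, -2, 4)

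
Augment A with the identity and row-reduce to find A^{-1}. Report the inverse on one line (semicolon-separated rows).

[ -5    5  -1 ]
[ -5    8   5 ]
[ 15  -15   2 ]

Gauss-Jordan on [A | I]:
R1 <- (1/-5)*R1:  [    1    -1   1/5  |  -1/5     0     0 ]
R2 <- R2 - (-5)*R1:  [  0   3   6  |  -1   1   0 ]
R3 <- R3 - (15)*R1:  [  0   0  -1  |   3   0   1 ]
R2 <- (1/3)*R2:  [    0     1     2  |  -1/3   1/3     0 ]
R1 <- R1 - (-1)*R2:  [     1      0   11/5  |  -8/15    1/3      0 ]
R3 <- (1/-1)*R3:  [  0   0   1  |  -3   0  -1 ]
R1 <- R1 - (11/5)*R3:  [     1      0      0  |  91/15    1/3   11/5 ]
R2 <- R2 - (2)*R3:  [    0     1     0  |  17/3   1/3     2 ]
Right block of [I | A^{-1}] is the inverse:
[ 91/15  1/3  11/5 ]
[  17/3  1/3     2 ]
[    -3    0    -1 ]

inverse = [91/15 1/3 11/5; 17/3 1/3 2; -3 0 -1]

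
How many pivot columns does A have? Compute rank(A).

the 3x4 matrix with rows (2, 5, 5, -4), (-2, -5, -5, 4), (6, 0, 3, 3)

Row reduction:
R2 <- R2 - (-1)*R1:  [ 0  0  0  0 ]
R3 <- R3 - (3)*R1:  [   0  -15  -12   15 ]
R2 <-> R3   (pivot in column 2 was zero)
[ 2    5    5  -4 ]
[ 0  -15  -12  15 ]
[ 0    0    0   0 ]
Row echelon form:
[ 2    5    5  -4 ]
[ 0  -15  -12  15 ]
[ 0    0    0   0 ]
Nonzero rows / pivot columns: 2

rank(A) = 2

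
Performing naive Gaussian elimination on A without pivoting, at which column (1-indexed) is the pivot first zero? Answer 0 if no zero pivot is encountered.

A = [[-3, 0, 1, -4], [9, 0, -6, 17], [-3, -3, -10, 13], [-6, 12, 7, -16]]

Naive forward elimination:
R2 <- R2 - (-3)*R1:  [  0   0  -3   5 ]
R3 <- R3 - (1)*R1:  [   0   -3  -11   17 ]
R4 <- R4 - (2)*R1:  [  0  12   5  -8 ]
Matrix at this point:
[ -3   0    1  -4 ]
[  0   0   -3   5 ]
[  0  -3  -11  17 ]
[  0  12    5  -8 ]
Pivot entry (2,2) is zero but row 3 has -3 in column 2 -> naive elimination stops; a row interchange (e.g. R2 <-> R3) would be required here.

first zero-pivot column = 2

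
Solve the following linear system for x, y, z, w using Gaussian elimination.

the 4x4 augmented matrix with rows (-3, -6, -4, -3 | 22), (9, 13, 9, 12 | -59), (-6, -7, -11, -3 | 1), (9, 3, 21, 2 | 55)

(4, -5, 2, -4)

Forward elimination on [A|b]:
R2 <- R2 - (-3)*R1:  [  0  -5  -3   3   7 ]
R3 <- R3 - (2)*R1:  [   0    5   -3    3  -43 ]
R4 <- R4 - (-3)*R1:  [   0  -15    9   -7  121 ]
R3 <- R3 - (-1)*R2:  [   0    0   -6    6  -36 ]
R4 <- R4 - (3)*R2:  [   0    0   18  -16  100 ]
R4 <- R4 - (-3)*R3:  [  0   0   0   2  -8 ]
Row echelon form:
[ -3  -6  -4  -3  |   22 ]
[  0  -5  -3   3  |    7 ]
[  0   0  -6   6  |  -36 ]
[  0   0   0   2  |   -8 ]
Back-substitution:
w = (-8) / 2 = -4
z = (-36 - (6)*(-4)) / -6 = 2
y = (7 - (-3)*(2) - (3)*(-4)) / -5 = -5
x = (22 - (-6)*(-5) - (-4)*(2) - (-3)*(-4)) / -3 = 4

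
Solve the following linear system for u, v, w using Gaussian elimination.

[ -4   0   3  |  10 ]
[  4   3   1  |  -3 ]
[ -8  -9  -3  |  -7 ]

(-4, 5, -2)

Forward elimination on [A|b]:
R2 <- R2 - (-1)*R1:  [ 0  3  4  7 ]
R3 <- R3 - (2)*R1:  [   0   -9   -9  -27 ]
R3 <- R3 - (-3)*R2:  [  0   0   3  -6 ]
Row echelon form:
[ -4  0  3  |  10 ]
[  0  3  4  |   7 ]
[  0  0  3  |  -6 ]
Back-substitution:
w = (-6) / 3 = -2
v = (7 - (4)*(-2)) / 3 = 5
u = (10 - (3)*(-2)) / -4 = -4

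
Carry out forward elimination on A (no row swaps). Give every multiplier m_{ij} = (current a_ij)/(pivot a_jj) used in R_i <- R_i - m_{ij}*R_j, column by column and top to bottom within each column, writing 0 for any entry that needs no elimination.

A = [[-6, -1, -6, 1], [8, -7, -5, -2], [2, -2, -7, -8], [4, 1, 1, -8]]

multipliers: -4/3, -1/3, -2/3, 7/25, -1/25, 44/67

Forward elimination:
R2 <- R2 - (-4/3)*R1:  [     0  -25/3    -13   -2/3 ]
R3 <- R3 - (-1/3)*R1:  [     0   -7/3     -9  -23/3 ]
R4 <- R4 - (-2/3)*R1:  [     0    1/3     -3  -22/3 ]
R3 <- R3 - (7/25)*R2:  [       0        0  -134/25  -187/25 ]
R4 <- R4 - (-1/25)*R2:  [       0        0   -88/25  -184/25 ]
R4 <- R4 - (44/67)*R3:  [       0        0        0  -164/67 ]
Multipliers (in order of application): m_{21} = -4/3, m_{31} = -1/3, m_{41} = -2/3, m_{32} = 7/25, m_{42} = -1/25, m_{43} = 44/67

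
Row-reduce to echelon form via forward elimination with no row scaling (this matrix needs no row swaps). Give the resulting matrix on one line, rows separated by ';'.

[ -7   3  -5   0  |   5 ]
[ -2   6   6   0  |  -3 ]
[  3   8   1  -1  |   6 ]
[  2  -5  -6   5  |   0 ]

Forward elimination:
R2 <- R2 - (2/7)*R1:  [     0   36/7   52/7      0  -31/7 ]
R3 <- R3 - (-3/7)*R1:  [    0  65/7  -8/7    -1  57/7 ]
R4 <- R4 - (-2/7)*R1:  [     0  -29/7  -52/7      5   10/7 ]
R3 <- R3 - (65/36)*R2:  [      0       0  -131/9      -1  581/36 ]
R4 <- R4 - (-29/36)*R2:  [      0       0   -13/9       5  -77/36 ]
R4 <- R4 - (13/131)*R3:  [        0         0         0   668/131  -490/131 ]
Row echelon form:
[ -7     3      -5        0  |         5 ]
[  0  36/7    52/7        0  |     -31/7 ]
[  0     0  -131/9       -1  |    581/36 ]
[  0     0       0  668/131  |  -490/131 ]

REF = [-7 3 -5 0 5; 0 36/7 52/7 0 -31/7; 0 0 -131/9 -1 581/36; 0 0 0 668/131 -490/131]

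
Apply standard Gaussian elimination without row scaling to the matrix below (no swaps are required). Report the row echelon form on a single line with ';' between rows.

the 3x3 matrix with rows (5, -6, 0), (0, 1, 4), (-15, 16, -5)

REF = [5 -6 0; 0 1 4; 0 0 3]

Forward elimination:
R3 <- R3 - (-3)*R1:  [  0  -2  -5 ]
R3 <- R3 - (-2)*R2:  [ 0  0  3 ]
Row echelon form:
[ 5  -6  0 ]
[ 0   1  4 ]
[ 0   0  3 ]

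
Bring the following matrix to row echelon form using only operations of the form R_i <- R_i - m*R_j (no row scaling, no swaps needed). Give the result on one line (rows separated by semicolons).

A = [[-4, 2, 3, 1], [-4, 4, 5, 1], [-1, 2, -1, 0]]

Forward elimination:
R2 <- R2 - (1)*R1:  [ 0  2  2  0 ]
R3 <- R3 - (1/4)*R1:  [    0   3/2  -7/4  -1/4 ]
R3 <- R3 - (3/4)*R2:  [     0      0  -13/4   -1/4 ]
Row echelon form:
[ -4  2      3     1 ]
[  0  2      2     0 ]
[  0  0  -13/4  -1/4 ]

REF = [-4 2 3 1; 0 2 2 0; 0 0 -13/4 -1/4]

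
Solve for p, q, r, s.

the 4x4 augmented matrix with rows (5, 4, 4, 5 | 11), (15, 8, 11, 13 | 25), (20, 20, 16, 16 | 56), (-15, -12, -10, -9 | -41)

(3, 3, -4, 0)

Forward elimination on [A|b]:
R2 <- R2 - (3)*R1:  [  0  -4  -1  -2  -8 ]
R3 <- R3 - (4)*R1:  [  0   4   0  -4  12 ]
R4 <- R4 - (-3)*R1:  [  0   0   2   6  -8 ]
R3 <- R3 - (-1)*R2:  [  0   0  -1  -6   4 ]
R4 <- R4 - (-2)*R3:  [  0   0   0  -6   0 ]
Row echelon form:
[ 5   4   4   5  |  11 ]
[ 0  -4  -1  -2  |  -8 ]
[ 0   0  -1  -6  |   4 ]
[ 0   0   0  -6  |   0 ]
Back-substitution:
s = (0) / -6 = 0
r = (4 - (-6)*(0)) / -1 = -4
q = (-8 - (-1)*(-4) - (-2)*(0)) / -4 = 3
p = (11 - (4)*(3) - (4)*(-4) - (5)*(0)) / 5 = 3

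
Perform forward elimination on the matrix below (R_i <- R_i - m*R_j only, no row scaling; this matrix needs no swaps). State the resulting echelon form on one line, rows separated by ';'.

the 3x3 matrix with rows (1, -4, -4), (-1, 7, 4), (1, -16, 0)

REF = [1 -4 -4; 0 3 0; 0 0 4]

Forward elimination:
R2 <- R2 - (-1)*R1:  [ 0  3  0 ]
R3 <- R3 - (1)*R1:  [   0  -12    4 ]
R3 <- R3 - (-4)*R2:  [ 0  0  4 ]
Row echelon form:
[ 1  -4  -4 ]
[ 0   3   0 ]
[ 0   0   4 ]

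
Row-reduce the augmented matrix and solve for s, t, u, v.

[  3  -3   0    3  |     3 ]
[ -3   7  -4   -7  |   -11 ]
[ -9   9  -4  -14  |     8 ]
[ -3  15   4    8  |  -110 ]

Forward elimination on [A|b]:
R2 <- R2 - (-1)*R1:  [  0   4  -4  -4  -8 ]
R3 <- R3 - (-3)*R1:  [  0   0  -4  -5  17 ]
R4 <- R4 - (-1)*R1:  [    0    12     4    11  -107 ]
R4 <- R4 - (3)*R2:  [   0    0   16   23  -83 ]
R4 <- R4 - (-4)*R3:  [   0    0    0    3  -15 ]
Row echelon form:
[ 3  -3   0   3  |    3 ]
[ 0   4  -4  -4  |   -8 ]
[ 0   0  -4  -5  |   17 ]
[ 0   0   0   3  |  -15 ]
Back-substitution:
v = (-15) / 3 = -5
u = (17 - (-5)*(-5)) / -4 = 2
t = (-8 - (-4)*(2) - (-4)*(-5)) / 4 = -5
s = (3 - (-3)*(-5) - (3)*(-5)) / 3 = 1

(1, -5, 2, -5)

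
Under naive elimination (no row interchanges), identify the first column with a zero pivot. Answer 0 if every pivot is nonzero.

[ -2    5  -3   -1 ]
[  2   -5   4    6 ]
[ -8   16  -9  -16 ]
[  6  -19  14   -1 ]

first zero-pivot column = 2

Naive forward elimination:
R2 <- R2 - (-1)*R1:  [ 0  0  1  5 ]
R3 <- R3 - (4)*R1:  [   0   -4    3  -12 ]
R4 <- R4 - (-3)*R1:  [  0  -4   5  -4 ]
Matrix at this point:
[ -2   5  -3   -1 ]
[  0   0   1    5 ]
[  0  -4   3  -12 ]
[  0  -4   5   -4 ]
Pivot entry (2,2) is zero but row 3 has -4 in column 2 -> naive elimination stops; a row interchange (e.g. R2 <-> R3) would be required here.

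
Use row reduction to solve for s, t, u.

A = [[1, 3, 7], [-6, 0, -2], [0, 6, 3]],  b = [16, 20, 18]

(-4, 2, 2)

Forward elimination on [A|b]:
R2 <- R2 - (-6)*R1:  [   0   18   40  116 ]
R3 <- R3 - (1/3)*R2:  [     0      0  -31/3  -62/3 ]
Row echelon form:
[ 1   3      7  |     16 ]
[ 0  18     40  |    116 ]
[ 0   0  -31/3  |  -62/3 ]
Back-substitution:
u = (-62/3) / (-31/3) = 2
t = (116 - (40)*(2)) / 18 = 2
s = (16 - (3)*(2) - (7)*(2)) / 1 = -4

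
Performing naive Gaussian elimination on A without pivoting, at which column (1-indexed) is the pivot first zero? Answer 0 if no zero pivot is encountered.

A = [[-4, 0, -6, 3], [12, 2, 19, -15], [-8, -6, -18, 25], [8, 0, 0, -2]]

Naive forward elimination:
R2 <- R2 - (-3)*R1:  [  0   2   1  -6 ]
R3 <- R3 - (2)*R1:  [  0  -6  -6  19 ]
R4 <- R4 - (-2)*R1:  [   0    0  -12    4 ]
R3 <- R3 - (-3)*R2:  [  0   0  -3   1 ]
R4 <- R4 - (4)*R3:  [ 0  0  0  0 ]
Matrix at this point:
[ -4  0  -6   3 ]
[  0  2   1  -6 ]
[  0  0  -3   1 ]
[  0  0   0   0 ]
Pivot entry (4,4) in the last row is zero and there are no rows below to swap with -> zero pivot in column 4 (A is singular).

first zero-pivot column = 4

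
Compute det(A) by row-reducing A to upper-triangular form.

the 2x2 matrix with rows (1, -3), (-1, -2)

Forward elimination:
R2 <- R2 - (-1)*R1:  [  0  -5 ]
Upper-triangular form:
[ 1  -3 ]
[ 0  -5 ]
det(A) = (-1)^0 * (1) * (-5) = -5  (0 row swaps -> sign +1)

det(A) = -5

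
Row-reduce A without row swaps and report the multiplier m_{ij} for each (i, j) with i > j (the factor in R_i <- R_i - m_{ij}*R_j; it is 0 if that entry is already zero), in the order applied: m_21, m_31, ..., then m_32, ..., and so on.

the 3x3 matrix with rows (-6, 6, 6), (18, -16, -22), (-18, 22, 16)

Forward elimination:
R2 <- R2 - (-3)*R1:  [  0   2  -4 ]
R3 <- R3 - (3)*R1:  [  0   4  -2 ]
R3 <- R3 - (2)*R2:  [ 0  0  6 ]
Multipliers (in order of application): m_{21} = -3, m_{31} = 3, m_{32} = 2

multipliers: -3, 3, 2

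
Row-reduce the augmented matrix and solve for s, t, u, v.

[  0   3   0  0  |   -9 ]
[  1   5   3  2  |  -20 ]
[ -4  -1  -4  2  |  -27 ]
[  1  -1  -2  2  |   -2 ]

(5, -3, 0, -5)

Forward elimination on [A|b]:
R1 <-> R2   (pivot in column 1 was zero)
[  1   5   3  2  -20 ]
[  0   3   0  0   -9 ]
[ -4  -1  -4  2  -27 ]
[  1  -1  -2  2   -2 ]
R3 <- R3 - (-4)*R1:  [    0    19     8    10  -107 ]
R4 <- R4 - (1)*R1:  [  0  -6  -5   0  18 ]
R3 <- R3 - (19/3)*R2:  [   0    0    8   10  -50 ]
R4 <- R4 - (-2)*R2:  [  0   0  -5   0   0 ]
R4 <- R4 - (-5/8)*R3:  [      0       0       0    25/4  -125/4 ]
Row echelon form:
[ 1  5  3     2  |     -20 ]
[ 0  3  0     0  |      -9 ]
[ 0  0  8    10  |     -50 ]
[ 0  0  0  25/4  |  -125/4 ]
Back-substitution:
v = (-125/4) / (25/4) = -5
u = (-50 - (10)*(-5)) / 8 = 0
t = (-9) / 3 = -3
s = (-20 - (5)*(-3) - (3)*(0) - (2)*(-5)) / 1 = 5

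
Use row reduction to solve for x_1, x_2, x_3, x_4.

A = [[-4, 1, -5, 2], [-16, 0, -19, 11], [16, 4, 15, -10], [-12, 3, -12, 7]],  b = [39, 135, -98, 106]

Forward elimination on [A|b]:
R2 <- R2 - (4)*R1:  [   0   -4    1    3  -21 ]
R3 <- R3 - (-4)*R1:  [  0   8  -5  -2  58 ]
R4 <- R4 - (3)*R1:  [   0    0    3    1  -11 ]
R3 <- R3 - (-2)*R2:  [  0   0  -3   4  16 ]
R4 <- R4 - (-1)*R3:  [ 0  0  0  5  5 ]
Row echelon form:
[ -4   1  -5  2  |   39 ]
[  0  -4   1  3  |  -21 ]
[  0   0  -3  4  |   16 ]
[  0   0   0  5  |    5 ]
Back-substitution:
x_4 = (5) / 5 = 1
x_3 = (16 - (4)*(1)) / -3 = -4
x_2 = (-21 - (1)*(-4) - (3)*(1)) / -4 = 5
x_1 = (39 - (1)*(5) - (-5)*(-4) - (2)*(1)) / -4 = -3

(-3, 5, -4, 1)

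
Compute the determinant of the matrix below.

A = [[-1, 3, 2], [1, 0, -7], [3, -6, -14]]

det(A) = 9

Forward elimination:
R2 <- R2 - (-1)*R1:  [  0   3  -5 ]
R3 <- R3 - (-3)*R1:  [  0   3  -8 ]
R3 <- R3 - (1)*R2:  [  0   0  -3 ]
Upper-triangular form:
[ -1  3   2 ]
[  0  3  -5 ]
[  0  0  -3 ]
det(A) = (-1)^0 * (-1) * (3) * (-3) = 9  (0 row swaps -> sign +1)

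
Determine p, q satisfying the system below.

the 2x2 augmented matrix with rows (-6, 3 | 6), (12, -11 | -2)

(-2, -2)

Forward elimination on [A|b]:
R2 <- R2 - (-2)*R1:  [  0  -5  10 ]
Row echelon form:
[ -6   3  |   6 ]
[  0  -5  |  10 ]
Back-substitution:
q = (10) / -5 = -2
p = (6 - (3)*(-2)) / -6 = -2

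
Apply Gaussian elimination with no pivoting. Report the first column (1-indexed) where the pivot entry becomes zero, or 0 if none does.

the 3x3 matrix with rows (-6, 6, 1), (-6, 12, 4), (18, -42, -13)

Naive forward elimination:
R2 <- R2 - (1)*R1:  [ 0  6  3 ]
R3 <- R3 - (-3)*R1:  [   0  -24  -10 ]
R3 <- R3 - (-4)*R2:  [ 0  0  2 ]
All pivots nonzero; naive elimination completes without hitting a zero pivot.

first zero-pivot column = 0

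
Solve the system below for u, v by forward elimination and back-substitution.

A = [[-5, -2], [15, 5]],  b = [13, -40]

(-3, 1)

Forward elimination on [A|b]:
R2 <- R2 - (-3)*R1:  [  0  -1  -1 ]
Row echelon form:
[ -5  -2  |  13 ]
[  0  -1  |  -1 ]
Back-substitution:
v = (-1) / -1 = 1
u = (13 - (-2)*(1)) / -5 = -3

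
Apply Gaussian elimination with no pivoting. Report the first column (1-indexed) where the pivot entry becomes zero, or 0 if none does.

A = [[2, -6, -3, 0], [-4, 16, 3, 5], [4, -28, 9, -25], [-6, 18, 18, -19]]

Naive forward elimination:
R2 <- R2 - (-2)*R1:  [  0   4  -3   5 ]
R3 <- R3 - (2)*R1:  [   0  -16   15  -25 ]
R4 <- R4 - (-3)*R1:  [   0    0    9  -19 ]
R3 <- R3 - (-4)*R2:  [  0   0   3  -5 ]
R4 <- R4 - (3)*R3:  [  0   0   0  -4 ]
All pivots nonzero; naive elimination completes without hitting a zero pivot.

first zero-pivot column = 0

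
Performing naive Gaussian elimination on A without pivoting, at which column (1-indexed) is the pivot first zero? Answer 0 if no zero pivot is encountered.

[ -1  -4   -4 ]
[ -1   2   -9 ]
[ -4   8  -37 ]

Naive forward elimination:
R2 <- R2 - (1)*R1:  [  0   6  -5 ]
R3 <- R3 - (4)*R1:  [   0   24  -21 ]
R3 <- R3 - (4)*R2:  [  0   0  -1 ]
All pivots nonzero; naive elimination completes without hitting a zero pivot.

first zero-pivot column = 0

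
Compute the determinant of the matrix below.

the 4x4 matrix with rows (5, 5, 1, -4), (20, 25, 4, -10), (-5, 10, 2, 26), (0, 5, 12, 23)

Forward elimination:
R2 <- R2 - (4)*R1:  [ 0  5  0  6 ]
R3 <- R3 - (-1)*R1:  [  0  15   3  22 ]
R3 <- R3 - (3)*R2:  [ 0  0  3  4 ]
R4 <- R4 - (1)*R2:  [  0   0  12  17 ]
R4 <- R4 - (4)*R3:  [ 0  0  0  1 ]
Upper-triangular form:
[ 5  5  1  -4 ]
[ 0  5  0   6 ]
[ 0  0  3   4 ]
[ 0  0  0   1 ]
det(A) = (-1)^0 * (5) * (5) * (3) * (1) = 75  (0 row swaps -> sign +1)

det(A) = 75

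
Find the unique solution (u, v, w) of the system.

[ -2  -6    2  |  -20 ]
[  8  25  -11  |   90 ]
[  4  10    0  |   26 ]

(4, 1, -3)

Forward elimination on [A|b]:
R2 <- R2 - (-4)*R1:  [  0   1  -3  10 ]
R3 <- R3 - (-2)*R1:  [   0   -2    4  -14 ]
R3 <- R3 - (-2)*R2:  [  0   0  -2   6 ]
Row echelon form:
[ -2  -6   2  |  -20 ]
[  0   1  -3  |   10 ]
[  0   0  -2  |    6 ]
Back-substitution:
w = (6) / -2 = -3
v = (10 - (-3)*(-3)) / 1 = 1
u = (-20 - (-6)*(1) - (2)*(-3)) / -2 = 4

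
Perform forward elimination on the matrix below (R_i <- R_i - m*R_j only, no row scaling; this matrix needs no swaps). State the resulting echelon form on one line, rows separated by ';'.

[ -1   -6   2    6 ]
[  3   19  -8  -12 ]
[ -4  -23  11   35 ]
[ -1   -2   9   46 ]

Forward elimination:
R2 <- R2 - (-3)*R1:  [  0   1  -2   6 ]
R3 <- R3 - (4)*R1:  [  0   1   3  11 ]
R4 <- R4 - (1)*R1:  [  0   4   7  40 ]
R3 <- R3 - (1)*R2:  [ 0  0  5  5 ]
R4 <- R4 - (4)*R2:  [  0   0  15  16 ]
R4 <- R4 - (3)*R3:  [ 0  0  0  1 ]
Row echelon form:
[ -1  -6   2  6 ]
[  0   1  -2  6 ]
[  0   0   5  5 ]
[  0   0   0  1 ]

REF = [-1 -6 2 6; 0 1 -2 6; 0 0 5 5; 0 0 0 1]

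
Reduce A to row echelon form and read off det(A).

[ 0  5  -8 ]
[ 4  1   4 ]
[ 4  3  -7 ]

det(A) = 156

Forward elimination:
R1 <-> R2   (pivot in column 1 was zero)
[ 4  1   4 ]
[ 0  5  -8 ]
[ 4  3  -7 ]
R3 <- R3 - (1)*R1:  [   0    2  -11 ]
R3 <- R3 - (2/5)*R2:  [     0      0  -39/5 ]
Upper-triangular form:
[ 4  1      4 ]
[ 0  5     -8 ]
[ 0  0  -39/5 ]
det(A) = (-1)^1 * (4) * (5) * (-39/5) = 156  (1 row swap -> sign -1)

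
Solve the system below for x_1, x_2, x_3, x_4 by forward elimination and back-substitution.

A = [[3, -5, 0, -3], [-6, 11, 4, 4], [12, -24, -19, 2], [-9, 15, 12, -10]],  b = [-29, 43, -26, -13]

Forward elimination on [A|b]:
R2 <- R2 - (-2)*R1:  [   0    1    4   -2  -15 ]
R3 <- R3 - (4)*R1:  [   0   -4  -19   14   90 ]
R4 <- R4 - (-3)*R1:  [    0     0    12   -19  -100 ]
R3 <- R3 - (-4)*R2:  [  0   0  -3   6  30 ]
R4 <- R4 - (-4)*R3:  [  0   0   0   5  20 ]
Row echelon form:
[ 3  -5   0  -3  |  -29 ]
[ 0   1   4  -2  |  -15 ]
[ 0   0  -3   6  |   30 ]
[ 0   0   0   5  |   20 ]
Back-substitution:
x_4 = (20) / 5 = 4
x_3 = (30 - (6)*(4)) / -3 = -2
x_2 = (-15 - (4)*(-2) - (-2)*(4)) / 1 = 1
x_1 = (-29 - (-5)*(1) - (-3)*(4)) / 3 = -4

(-4, 1, -2, 4)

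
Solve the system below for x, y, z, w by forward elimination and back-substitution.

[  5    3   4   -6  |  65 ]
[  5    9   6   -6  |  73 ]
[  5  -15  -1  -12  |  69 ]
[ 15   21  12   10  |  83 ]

(5, 0, 4, -4)

Forward elimination on [A|b]:
R2 <- R2 - (1)*R1:  [ 0  6  2  0  8 ]
R3 <- R3 - (1)*R1:  [   0  -18   -5   -6    4 ]
R4 <- R4 - (3)*R1:  [    0    12     0    28  -112 ]
R3 <- R3 - (-3)*R2:  [  0   0   1  -6  28 ]
R4 <- R4 - (2)*R2:  [    0     0    -4    28  -128 ]
R4 <- R4 - (-4)*R3:  [   0    0    0    4  -16 ]
Row echelon form:
[ 5  3  4  -6  |   65 ]
[ 0  6  2   0  |    8 ]
[ 0  0  1  -6  |   28 ]
[ 0  0  0   4  |  -16 ]
Back-substitution:
w = (-16) / 4 = -4
z = (28 - (-6)*(-4)) / 1 = 4
y = (8 - (2)*(4)) / 6 = 0
x = (65 - (3)*(0) - (4)*(4) - (-6)*(-4)) / 5 = 5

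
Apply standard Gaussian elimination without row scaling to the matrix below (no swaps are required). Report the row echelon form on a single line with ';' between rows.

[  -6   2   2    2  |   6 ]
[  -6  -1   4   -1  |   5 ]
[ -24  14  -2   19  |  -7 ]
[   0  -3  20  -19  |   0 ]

Forward elimination:
R2 <- R2 - (1)*R1:  [  0  -3   2  -3  -1 ]
R3 <- R3 - (4)*R1:  [   0    6  -10   11  -31 ]
R3 <- R3 - (-2)*R2:  [   0    0   -6    5  -33 ]
R4 <- R4 - (1)*R2:  [   0    0   18  -16    1 ]
R4 <- R4 - (-3)*R3:  [   0    0    0   -1  -98 ]
Row echelon form:
[ -6   2   2   2  |    6 ]
[  0  -3   2  -3  |   -1 ]
[  0   0  -6   5  |  -33 ]
[  0   0   0  -1  |  -98 ]

REF = [-6 2 2 2 6; 0 -3 2 -3 -1; 0 0 -6 5 -33; 0 0 0 -1 -98]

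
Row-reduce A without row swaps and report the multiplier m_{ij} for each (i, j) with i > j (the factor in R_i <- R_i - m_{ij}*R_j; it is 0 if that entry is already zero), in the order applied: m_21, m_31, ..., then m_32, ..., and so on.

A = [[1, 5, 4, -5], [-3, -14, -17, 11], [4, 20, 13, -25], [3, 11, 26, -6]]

Forward elimination:
R2 <- R2 - (-3)*R1:  [  0   1  -5  -4 ]
R3 <- R3 - (4)*R1:  [  0   0  -3  -5 ]
R4 <- R4 - (3)*R1:  [  0  -4  14   9 ]
R3: entry in column 2 is already 0 -> m_{32} = 0 (no row operation needed)
R4 <- R4 - (-4)*R2:  [  0   0  -6  -7 ]
R4 <- R4 - (2)*R3:  [ 0  0  0  3 ]
Multipliers (in order of application): m_{21} = -3, m_{31} = 4, m_{41} = 3, m_{32} = 0, m_{42} = -4, m_{43} = 2

multipliers: -3, 4, 3, 0, -4, 2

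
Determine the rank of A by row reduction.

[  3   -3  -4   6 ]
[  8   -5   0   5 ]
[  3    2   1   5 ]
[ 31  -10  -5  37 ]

Row reduction:
R2 <- R2 - (8/3)*R1:  [    0     3  32/3   -11 ]
R3 <- R3 - (1)*R1:  [  0   5   5  -1 ]
R4 <- R4 - (31/3)*R1:  [     0     21  109/3    -25 ]
R3 <- R3 - (5/3)*R2:  [      0       0  -115/9    52/3 ]
R4 <- R4 - (7)*R2:  [      0       0  -115/3      52 ]
R4 <- R4 - (3)*R3:  [ 0  0  0  0 ]
Row echelon form:
[ 3  -3      -4     6 ]
[ 0   3    32/3   -11 ]
[ 0   0  -115/9  52/3 ]
[ 0   0       0     0 ]
Nonzero rows / pivot columns: 3

rank(A) = 3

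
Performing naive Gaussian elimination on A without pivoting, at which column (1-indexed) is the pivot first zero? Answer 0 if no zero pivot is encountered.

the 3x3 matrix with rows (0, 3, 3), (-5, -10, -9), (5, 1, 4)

first zero-pivot column = 1

Naive forward elimination:
Pivot entry (1,1) is zero but row 2 has -5 in column 1 -> naive elimination stops; a row interchange (e.g. R1 <-> R2) would be required here.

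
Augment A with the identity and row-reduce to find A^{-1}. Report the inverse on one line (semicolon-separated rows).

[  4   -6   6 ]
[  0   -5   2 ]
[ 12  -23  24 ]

Gauss-Jordan on [A | I]:
R1 <- (1/4)*R1:  [    1  -3/2   3/2  |   1/4     0     0 ]
R3 <- R3 - (12)*R1:  [  0  -5   6  |  -3   0   1 ]
R2 <- (1/-5)*R2:  [    0     1  -2/5  |     0  -1/5     0 ]
R1 <- R1 - (-3/2)*R2:  [     1      0   9/10  |    1/4  -3/10      0 ]
R3 <- R3 - (-5)*R2:  [  0   0   4  |  -3  -1   1 ]
R3 <- (1/4)*R3:  [    0     0     1  |  -3/4  -1/4   1/4 ]
R1 <- R1 - (9/10)*R3:  [     1      0      0  |  37/40  -3/40  -9/40 ]
R2 <- R2 - (-2/5)*R3:  [     0      1      0  |  -3/10  -3/10   1/10 ]
Right block of [I | A^{-1}] is the inverse:
[ 37/40  -3/40  -9/40 ]
[ -3/10  -3/10   1/10 ]
[  -3/4   -1/4    1/4 ]

inverse = [37/40 -3/40 -9/40; -3/10 -3/10 1/10; -3/4 -1/4 1/4]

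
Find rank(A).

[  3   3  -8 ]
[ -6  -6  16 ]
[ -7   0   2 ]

rank(A) = 2

Row reduction:
R2 <- R2 - (-2)*R1:  [ 0  0  0 ]
R3 <- R3 - (-7/3)*R1:  [     0      7  -50/3 ]
R2 <-> R3   (pivot in column 2 was zero)
[ 3  3     -8 ]
[ 0  7  -50/3 ]
[ 0  0      0 ]
Row echelon form:
[ 3  3     -8 ]
[ 0  7  -50/3 ]
[ 0  0      0 ]
Nonzero rows / pivot columns: 2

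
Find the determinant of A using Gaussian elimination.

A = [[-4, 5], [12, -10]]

Forward elimination:
R2 <- R2 - (-3)*R1:  [ 0  5 ]
Upper-triangular form:
[ -4  5 ]
[  0  5 ]
det(A) = (-1)^0 * (-4) * (5) = -20  (0 row swaps -> sign +1)

det(A) = -20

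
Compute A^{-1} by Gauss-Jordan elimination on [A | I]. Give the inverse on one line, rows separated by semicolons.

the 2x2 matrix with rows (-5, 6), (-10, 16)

inverse = [-4/5 3/10; -1/2 1/4]

Gauss-Jordan on [A | I]:
R1 <- (1/-5)*R1:  [    1  -6/5  |  -1/5     0 ]
R2 <- R2 - (-10)*R1:  [  0   4  |  -2   1 ]
R2 <- (1/4)*R2:  [    0     1  |  -1/2   1/4 ]
R1 <- R1 - (-6/5)*R2:  [    1     0  |  -4/5  3/10 ]
Right block of [I | A^{-1}] is the inverse:
[ -4/5  3/10 ]
[ -1/2   1/4 ]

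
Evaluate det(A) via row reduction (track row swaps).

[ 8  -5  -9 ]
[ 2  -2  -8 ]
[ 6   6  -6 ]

det(A) = 444

Forward elimination:
R2 <- R2 - (1/4)*R1:  [     0   -3/4  -23/4 ]
R3 <- R3 - (3/4)*R1:  [    0  39/4   3/4 ]
R3 <- R3 - (-13)*R2:  [   0    0  -74 ]
Upper-triangular form:
[ 8    -5     -9 ]
[ 0  -3/4  -23/4 ]
[ 0     0    -74 ]
det(A) = (-1)^0 * (8) * (-3/4) * (-74) = 444  (0 row swaps -> sign +1)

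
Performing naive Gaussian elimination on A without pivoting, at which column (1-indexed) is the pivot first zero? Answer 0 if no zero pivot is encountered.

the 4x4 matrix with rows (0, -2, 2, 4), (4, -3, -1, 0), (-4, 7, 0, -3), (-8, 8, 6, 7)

first zero-pivot column = 1

Naive forward elimination:
Pivot entry (1,1) is zero but row 2 has 4 in column 1 -> naive elimination stops; a row interchange (e.g. R1 <-> R2) would be required here.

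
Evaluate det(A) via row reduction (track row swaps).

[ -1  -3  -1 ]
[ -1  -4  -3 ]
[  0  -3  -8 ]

det(A) = -2

Forward elimination:
R2 <- R2 - (1)*R1:  [  0  -1  -2 ]
R3 <- R3 - (3)*R2:  [  0   0  -2 ]
Upper-triangular form:
[ -1  -3  -1 ]
[  0  -1  -2 ]
[  0   0  -2 ]
det(A) = (-1)^0 * (-1) * (-1) * (-2) = -2  (0 row swaps -> sign +1)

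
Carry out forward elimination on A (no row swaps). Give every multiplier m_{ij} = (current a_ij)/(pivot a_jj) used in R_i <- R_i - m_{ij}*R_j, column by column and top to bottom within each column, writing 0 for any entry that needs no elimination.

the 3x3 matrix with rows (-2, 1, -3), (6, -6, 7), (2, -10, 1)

Forward elimination:
R2 <- R2 - (-3)*R1:  [  0  -3  -2 ]
R3 <- R3 - (-1)*R1:  [  0  -9  -2 ]
R3 <- R3 - (3)*R2:  [ 0  0  4 ]
Multipliers (in order of application): m_{21} = -3, m_{31} = -1, m_{32} = 3

multipliers: -3, -1, 3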